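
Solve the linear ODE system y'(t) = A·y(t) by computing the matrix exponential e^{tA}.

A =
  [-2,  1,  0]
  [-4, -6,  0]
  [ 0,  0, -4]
e^{tA} =
  [2*t*exp(-4*t) + exp(-4*t), t*exp(-4*t), 0]
  [-4*t*exp(-4*t), -2*t*exp(-4*t) + exp(-4*t), 0]
  [0, 0, exp(-4*t)]

Strategy: write A = P · J · P⁻¹ where J is a Jordan canonical form, so e^{tA} = P · e^{tJ} · P⁻¹, and e^{tJ} can be computed block-by-block.

A has Jordan form
J =
  [-4,  1,  0]
  [ 0, -4,  0]
  [ 0,  0, -4]
(up to reordering of blocks).

Per-block formulas:
  For a 2×2 Jordan block J_2(-4): exp(t · J_2(-4)) = e^(-4t)·(I + t·N), where N is the 2×2 nilpotent shift.
  For a 1×1 block at λ = -4: exp(t · [-4]) = [e^(-4t)].

After assembling e^{tJ} and conjugating by P, we get:

e^{tA} =
  [2*t*exp(-4*t) + exp(-4*t), t*exp(-4*t), 0]
  [-4*t*exp(-4*t), -2*t*exp(-4*t) + exp(-4*t), 0]
  [0, 0, exp(-4*t)]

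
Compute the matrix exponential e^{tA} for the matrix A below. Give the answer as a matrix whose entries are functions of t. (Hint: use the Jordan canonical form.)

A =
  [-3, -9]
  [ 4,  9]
e^{tA} =
  [-6*t*exp(3*t) + exp(3*t), -9*t*exp(3*t)]
  [4*t*exp(3*t), 6*t*exp(3*t) + exp(3*t)]

Strategy: write A = P · J · P⁻¹ where J is a Jordan canonical form, so e^{tA} = P · e^{tJ} · P⁻¹, and e^{tJ} can be computed block-by-block.

A has Jordan form
J =
  [3, 1]
  [0, 3]
(up to reordering of blocks).

Per-block formulas:
  For a 2×2 Jordan block J_2(3): exp(t · J_2(3)) = e^(3t)·(I + t·N), where N is the 2×2 nilpotent shift.

After assembling e^{tJ} and conjugating by P, we get:

e^{tA} =
  [-6*t*exp(3*t) + exp(3*t), -9*t*exp(3*t)]
  [4*t*exp(3*t), 6*t*exp(3*t) + exp(3*t)]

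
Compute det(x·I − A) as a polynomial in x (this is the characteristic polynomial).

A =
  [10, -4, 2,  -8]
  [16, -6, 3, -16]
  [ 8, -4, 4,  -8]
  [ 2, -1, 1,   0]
x^4 - 8*x^3 + 24*x^2 - 32*x + 16

Expanding det(x·I − A) (e.g. by cofactor expansion or by noting that A is similar to its Jordan form J, which has the same characteristic polynomial as A) gives
  χ_A(x) = x^4 - 8*x^3 + 24*x^2 - 32*x + 16
which factors as (x - 2)^4. The eigenvalues (with algebraic multiplicities) are λ = 2 with multiplicity 4.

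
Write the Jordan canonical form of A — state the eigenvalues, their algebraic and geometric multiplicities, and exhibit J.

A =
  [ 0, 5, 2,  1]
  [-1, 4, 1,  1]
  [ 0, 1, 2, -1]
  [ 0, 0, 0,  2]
J_3(2) ⊕ J_1(2)

The characteristic polynomial is
  det(x·I − A) = x^4 - 8*x^3 + 24*x^2 - 32*x + 16 = (x - 2)^4

Eigenvalues and multiplicities (the geometric multiplicity of λ is n − rank(A − λI), which equals the number of Jordan blocks for λ):
  λ = 2: algebraic multiplicity = 4, geometric multiplicity = 2

Determining the block sizes for each eigenvalue:
  λ = 2: with am = 4 and gm = 2, the partition is not yet determined (e.g. several partitions of 4 into 2 parts exist). Let N = A − (2)·I. Computing rank(N^1) = 2, rank(N^2) = 1, rank(N^3) = 0; the number of blocks of size ≥ j is rank(N^{j−1}) − rank(N^j), giving [2, 1, 1]. So we have 1 block(s) of size 3, 1 block(s) of size 1 → block sizes [3, 1]

Assembling the blocks gives a Jordan form
J =
  [2, 1, 0, 0]
  [0, 2, 1, 0]
  [0, 0, 2, 0]
  [0, 0, 0, 2]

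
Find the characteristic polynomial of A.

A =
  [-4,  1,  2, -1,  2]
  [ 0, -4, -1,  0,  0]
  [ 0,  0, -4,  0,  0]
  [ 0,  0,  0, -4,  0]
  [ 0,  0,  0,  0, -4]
x^5 + 20*x^4 + 160*x^3 + 640*x^2 + 1280*x + 1024

Expanding det(x·I − A) (e.g. by cofactor expansion or by noting that A is similar to its Jordan form J, which has the same characteristic polynomial as A) gives
  χ_A(x) = x^5 + 20*x^4 + 160*x^3 + 640*x^2 + 1280*x + 1024
which factors as (x + 4)^5. The eigenvalues (with algebraic multiplicities) are λ = -4 with multiplicity 5.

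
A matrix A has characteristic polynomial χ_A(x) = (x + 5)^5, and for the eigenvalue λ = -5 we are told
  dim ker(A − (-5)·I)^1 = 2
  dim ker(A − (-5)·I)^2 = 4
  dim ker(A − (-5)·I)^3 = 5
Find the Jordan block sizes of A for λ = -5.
Block sizes for λ = -5: [3, 2]

From the dimensions of kernels of powers, the number of Jordan blocks of size at least j is d_j − d_{j−1} where d_j = dim ker(N^j) (with d_0 = 0). Computing the differences gives [2, 2, 1].
The number of blocks of size exactly k is (#blocks of size ≥ k) − (#blocks of size ≥ k + 1), so the partition is: 1 block(s) of size 2, 1 block(s) of size 3.
In nonincreasing order the block sizes are [3, 2].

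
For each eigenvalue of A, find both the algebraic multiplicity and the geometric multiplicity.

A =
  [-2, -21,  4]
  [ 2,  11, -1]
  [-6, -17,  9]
λ = 6: alg = 3, geom = 1

Step 1 — factor the characteristic polynomial to read off the algebraic multiplicities:
  χ_A(x) = (x - 6)^3

Step 2 — compute geometric multiplicities via the rank-nullity identity g(λ) = n − rank(A − λI):
  rank(A − (6)·I) = 2, so dim ker(A − (6)·I) = n − 2 = 1

Summary:
  λ = 6: algebraic multiplicity = 3, geometric multiplicity = 1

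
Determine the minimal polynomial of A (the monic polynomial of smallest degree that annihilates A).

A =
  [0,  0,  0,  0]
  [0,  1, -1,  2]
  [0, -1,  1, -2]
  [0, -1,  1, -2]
x^2

The characteristic polynomial is χ_A(x) = x^4, so the eigenvalues are known. The minimal polynomial is
  m_A(x) = Π_λ (x − λ)^{k_λ}
where k_λ is the size of the *largest* Jordan block for λ (equivalently, the smallest k with (A − λI)^k v = 0 for every generalised eigenvector v of λ).

  λ = 0: largest Jordan block has size 2, contributing (x − 0)^2

So m_A(x) = x^2 = x^2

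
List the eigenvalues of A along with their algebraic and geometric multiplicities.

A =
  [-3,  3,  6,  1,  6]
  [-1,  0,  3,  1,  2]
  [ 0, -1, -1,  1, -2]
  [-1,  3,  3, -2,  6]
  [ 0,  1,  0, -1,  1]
λ = -1: alg = 5, geom = 3

Step 1 — factor the characteristic polynomial to read off the algebraic multiplicities:
  χ_A(x) = (x + 1)^5

Step 2 — compute geometric multiplicities via the rank-nullity identity g(λ) = n − rank(A − λI):
  rank(A − (-1)·I) = 2, so dim ker(A − (-1)·I) = n − 2 = 3

Summary:
  λ = -1: algebraic multiplicity = 5, geometric multiplicity = 3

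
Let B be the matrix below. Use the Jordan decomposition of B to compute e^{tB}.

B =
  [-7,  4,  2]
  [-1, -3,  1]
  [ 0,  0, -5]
e^{tB} =
  [-2*t*exp(-5*t) + exp(-5*t), 4*t*exp(-5*t), 2*t*exp(-5*t)]
  [-t*exp(-5*t), 2*t*exp(-5*t) + exp(-5*t), t*exp(-5*t)]
  [0, 0, exp(-5*t)]

Strategy: write B = P · J · P⁻¹ where J is a Jordan canonical form, so e^{tB} = P · e^{tJ} · P⁻¹, and e^{tJ} can be computed block-by-block.

B has Jordan form
J =
  [-5,  1,  0]
  [ 0, -5,  0]
  [ 0,  0, -5]
(up to reordering of blocks).

Per-block formulas:
  For a 2×2 Jordan block J_2(-5): exp(t · J_2(-5)) = e^(-5t)·(I + t·N), where N is the 2×2 nilpotent shift.
  For a 1×1 block at λ = -5: exp(t · [-5]) = [e^(-5t)].

After assembling e^{tJ} and conjugating by P, we get:

e^{tB} =
  [-2*t*exp(-5*t) + exp(-5*t), 4*t*exp(-5*t), 2*t*exp(-5*t)]
  [-t*exp(-5*t), 2*t*exp(-5*t) + exp(-5*t), t*exp(-5*t)]
  [0, 0, exp(-5*t)]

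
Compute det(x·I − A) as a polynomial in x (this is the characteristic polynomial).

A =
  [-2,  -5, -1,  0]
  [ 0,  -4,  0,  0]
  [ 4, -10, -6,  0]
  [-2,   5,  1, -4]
x^4 + 16*x^3 + 96*x^2 + 256*x + 256

Expanding det(x·I − A) (e.g. by cofactor expansion or by noting that A is similar to its Jordan form J, which has the same characteristic polynomial as A) gives
  χ_A(x) = x^4 + 16*x^3 + 96*x^2 + 256*x + 256
which factors as (x + 4)^4. The eigenvalues (with algebraic multiplicities) are λ = -4 with multiplicity 4.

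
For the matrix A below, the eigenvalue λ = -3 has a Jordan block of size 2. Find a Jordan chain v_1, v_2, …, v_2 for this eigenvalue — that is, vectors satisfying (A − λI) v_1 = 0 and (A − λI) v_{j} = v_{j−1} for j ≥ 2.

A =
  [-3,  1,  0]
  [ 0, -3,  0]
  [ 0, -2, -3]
A Jordan chain for λ = -3 of length 2:
v_1 = (1, 0, -2)ᵀ
v_2 = (0, 1, 0)ᵀ

Let N = A − (-3)·I. We want v_2 with N^2 v_2 = 0 but N^1 v_2 ≠ 0; then v_{j-1} := N · v_j for j = 2, …, 2.

Pick v_2 = (0, 1, 0)ᵀ.
Then v_1 = N · v_2 = (1, 0, -2)ᵀ.

Sanity check: (A − (-3)·I) v_1 = (0, 0, 0)ᵀ = 0. ✓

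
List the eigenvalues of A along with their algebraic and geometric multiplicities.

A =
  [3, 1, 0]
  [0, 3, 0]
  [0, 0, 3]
λ = 3: alg = 3, geom = 2

Step 1 — factor the characteristic polynomial to read off the algebraic multiplicities:
  χ_A(x) = (x - 3)^3

Step 2 — compute geometric multiplicities via the rank-nullity identity g(λ) = n − rank(A − λI):
  rank(A − (3)·I) = 1, so dim ker(A − (3)·I) = n − 1 = 2

Summary:
  λ = 3: algebraic multiplicity = 3, geometric multiplicity = 2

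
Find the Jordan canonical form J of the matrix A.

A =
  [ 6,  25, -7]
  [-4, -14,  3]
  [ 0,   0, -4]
J_3(-4)

The characteristic polynomial is
  det(x·I − A) = x^3 + 12*x^2 + 48*x + 64 = (x + 4)^3

Eigenvalues and multiplicities (the geometric multiplicity of λ is n − rank(A − λI), which equals the number of Jordan blocks for λ):
  λ = -4: algebraic multiplicity = 3, geometric multiplicity = 1

Determining the block sizes for each eigenvalue:
  λ = -4: one block (gm = 1), so the single block has size am = 3 → block sizes [3]

Assembling the blocks gives a Jordan form
J =
  [-4,  1,  0]
  [ 0, -4,  1]
  [ 0,  0, -4]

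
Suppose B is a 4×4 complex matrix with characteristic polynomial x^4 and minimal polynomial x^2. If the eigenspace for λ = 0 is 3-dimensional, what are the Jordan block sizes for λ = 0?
Block sizes for λ = 0: [2, 1, 1]

Step 1 — from the characteristic polynomial, algebraic multiplicity of λ = 0 is 4. From dim ker(B − (0)·I) = 3, there are exactly 3 Jordan blocks for λ = 0.
Step 2 — from the minimal polynomial, the factor (x − 0)^2 tells us the largest block for λ = 0 has size 2.
Step 3 — with total size 4, 3 blocks, and largest block 2, the block sizes (in nonincreasing order) are [2, 1, 1].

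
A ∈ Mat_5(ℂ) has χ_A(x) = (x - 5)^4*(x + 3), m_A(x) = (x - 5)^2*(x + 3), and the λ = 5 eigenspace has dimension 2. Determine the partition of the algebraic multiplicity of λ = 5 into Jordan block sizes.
Block sizes for λ = 5: [2, 2]

Step 1 — from the characteristic polynomial, algebraic multiplicity of λ = 5 is 4. From dim ker(A − (5)·I) = 2, there are exactly 2 Jordan blocks for λ = 5.
Step 2 — from the minimal polynomial, the factor (x − 5)^2 tells us the largest block for λ = 5 has size 2.
Step 3 — with total size 4, 2 blocks, and largest block 2, the block sizes (in nonincreasing order) are [2, 2].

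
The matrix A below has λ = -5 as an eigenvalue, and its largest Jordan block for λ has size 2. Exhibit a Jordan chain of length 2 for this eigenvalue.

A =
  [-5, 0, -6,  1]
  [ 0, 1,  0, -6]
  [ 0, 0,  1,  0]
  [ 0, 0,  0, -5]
A Jordan chain for λ = -5 of length 2:
v_1 = (1, 0, 0, 0)ᵀ
v_2 = (0, 1, 0, 1)ᵀ

Let N = A − (-5)·I. We want v_2 with N^2 v_2 = 0 but N^1 v_2 ≠ 0; then v_{j-1} := N · v_j for j = 2, …, 2.

Pick v_2 = (0, 1, 0, 1)ᵀ.
Then v_1 = N · v_2 = (1, 0, 0, 0)ᵀ.

Sanity check: (A − (-5)·I) v_1 = (0, 0, 0, 0)ᵀ = 0. ✓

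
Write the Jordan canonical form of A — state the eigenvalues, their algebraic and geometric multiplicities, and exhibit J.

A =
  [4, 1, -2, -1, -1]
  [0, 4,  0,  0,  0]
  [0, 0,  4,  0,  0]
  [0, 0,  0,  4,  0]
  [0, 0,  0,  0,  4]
J_2(4) ⊕ J_1(4) ⊕ J_1(4) ⊕ J_1(4)

The characteristic polynomial is
  det(x·I − A) = x^5 - 20*x^4 + 160*x^3 - 640*x^2 + 1280*x - 1024 = (x - 4)^5

Eigenvalues and multiplicities (the geometric multiplicity of λ is n − rank(A − λI), which equals the number of Jordan blocks for λ):
  λ = 4: algebraic multiplicity = 5, geometric multiplicity = 4

Determining the block sizes for each eigenvalue:
  λ = 4: 4 blocks summing to 5 forces exactly one block of size 2 and the rest size 1 → block sizes [2, 1, 1, 1]

Assembling the blocks gives a Jordan form
J =
  [4, 1, 0, 0, 0]
  [0, 4, 0, 0, 0]
  [0, 0, 4, 0, 0]
  [0, 0, 0, 4, 0]
  [0, 0, 0, 0, 4]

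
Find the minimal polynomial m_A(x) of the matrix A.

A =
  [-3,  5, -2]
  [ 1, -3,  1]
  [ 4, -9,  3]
x^3 + 3*x^2 + 3*x + 1

The characteristic polynomial is χ_A(x) = (x + 1)^3, so the eigenvalues are known. The minimal polynomial is
  m_A(x) = Π_λ (x − λ)^{k_λ}
where k_λ is the size of the *largest* Jordan block for λ (equivalently, the smallest k with (A − λI)^k v = 0 for every generalised eigenvector v of λ).

  λ = -1: largest Jordan block has size 3, contributing (x + 1)^3

So m_A(x) = (x + 1)^3 = x^3 + 3*x^2 + 3*x + 1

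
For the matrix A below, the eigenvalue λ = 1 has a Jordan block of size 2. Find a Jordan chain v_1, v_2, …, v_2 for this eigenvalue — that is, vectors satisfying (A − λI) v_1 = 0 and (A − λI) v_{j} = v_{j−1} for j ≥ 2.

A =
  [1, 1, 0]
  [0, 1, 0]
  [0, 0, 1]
A Jordan chain for λ = 1 of length 2:
v_1 = (1, 0, 0)ᵀ
v_2 = (0, 1, 0)ᵀ

Let N = A − (1)·I. We want v_2 with N^2 v_2 = 0 but N^1 v_2 ≠ 0; then v_{j-1} := N · v_j for j = 2, …, 2.

Pick v_2 = (0, 1, 0)ᵀ.
Then v_1 = N · v_2 = (1, 0, 0)ᵀ.

Sanity check: (A − (1)·I) v_1 = (0, 0, 0)ᵀ = 0. ✓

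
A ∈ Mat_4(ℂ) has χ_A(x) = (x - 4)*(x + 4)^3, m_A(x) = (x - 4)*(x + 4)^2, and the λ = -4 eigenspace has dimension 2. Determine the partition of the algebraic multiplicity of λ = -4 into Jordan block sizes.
Block sizes for λ = -4: [2, 1]

Step 1 — from the characteristic polynomial, algebraic multiplicity of λ = -4 is 3. From dim ker(A − (-4)·I) = 2, there are exactly 2 Jordan blocks for λ = -4.
Step 2 — from the minimal polynomial, the factor (x + 4)^2 tells us the largest block for λ = -4 has size 2.
Step 3 — with total size 3, 2 blocks, and largest block 2, the block sizes (in nonincreasing order) are [2, 1].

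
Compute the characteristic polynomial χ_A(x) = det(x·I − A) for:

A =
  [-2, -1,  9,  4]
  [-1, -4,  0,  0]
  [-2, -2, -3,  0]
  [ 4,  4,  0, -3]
x^4 + 12*x^3 + 54*x^2 + 108*x + 81

Expanding det(x·I − A) (e.g. by cofactor expansion or by noting that A is similar to its Jordan form J, which has the same characteristic polynomial as A) gives
  χ_A(x) = x^4 + 12*x^3 + 54*x^2 + 108*x + 81
which factors as (x + 3)^4. The eigenvalues (with algebraic multiplicities) are λ = -3 with multiplicity 4.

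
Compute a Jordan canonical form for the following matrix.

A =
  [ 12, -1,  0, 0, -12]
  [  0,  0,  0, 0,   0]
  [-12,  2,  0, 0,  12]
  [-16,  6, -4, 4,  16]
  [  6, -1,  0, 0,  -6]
J_2(0) ⊕ J_1(0) ⊕ J_1(4) ⊕ J_1(6)

The characteristic polynomial is
  det(x·I − A) = x^5 - 10*x^4 + 24*x^3 = x^3*(x - 6)*(x - 4)

Eigenvalues and multiplicities (the geometric multiplicity of λ is n − rank(A − λI), which equals the number of Jordan blocks for λ):
  λ = 0: algebraic multiplicity = 3, geometric multiplicity = 2
  λ = 4: algebraic multiplicity = 1, geometric multiplicity = 1
  λ = 6: algebraic multiplicity = 1, geometric multiplicity = 1

Determining the block sizes for each eigenvalue:
  λ = 0: 2 blocks summing to 3 forces exactly one block of size 2 and the rest size 1 → block sizes [2, 1]
  λ = 4: one block (gm = 1), so the single block has size am = 1 → block sizes [1]
  λ = 6: one block (gm = 1), so the single block has size am = 1 → block sizes [1]

Assembling the blocks gives a Jordan form
J =
  [0, 1, 0, 0, 0]
  [0, 0, 0, 0, 0]
  [0, 0, 0, 0, 0]
  [0, 0, 0, 4, 0]
  [0, 0, 0, 0, 6]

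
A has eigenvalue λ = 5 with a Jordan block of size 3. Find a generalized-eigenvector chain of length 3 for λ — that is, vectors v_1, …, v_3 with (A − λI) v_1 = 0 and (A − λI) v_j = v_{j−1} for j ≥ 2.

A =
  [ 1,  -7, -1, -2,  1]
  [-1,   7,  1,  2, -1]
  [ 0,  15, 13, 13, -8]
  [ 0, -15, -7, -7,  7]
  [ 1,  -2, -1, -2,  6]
A Jordan chain for λ = 5 of length 3:
v_1 = (-3, 3, 6, -9, -3)ᵀ
v_2 = (3, -3, -15, 15, 3)ᵀ
v_3 = (1, -1, 0, 0, 0)ᵀ

Let N = A − (5)·I. We want v_3 with N^3 v_3 = 0 but N^2 v_3 ≠ 0; then v_{j-1} := N · v_j for j = 3, …, 2.

Pick v_3 = (1, -1, 0, 0, 0)ᵀ.
Then v_2 = N · v_3 = (3, -3, -15, 15, 3)ᵀ.
Then v_1 = N · v_2 = (-3, 3, 6, -9, -3)ᵀ.

Sanity check: (A − (5)·I) v_1 = (0, 0, 0, 0, 0)ᵀ = 0. ✓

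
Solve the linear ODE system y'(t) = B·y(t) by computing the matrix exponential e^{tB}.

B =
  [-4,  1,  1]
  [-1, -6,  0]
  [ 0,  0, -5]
e^{tB} =
  [t*exp(-5*t) + exp(-5*t), t*exp(-5*t), t^2*exp(-5*t)/2 + t*exp(-5*t)]
  [-t*exp(-5*t), -t*exp(-5*t) + exp(-5*t), -t^2*exp(-5*t)/2]
  [0, 0, exp(-5*t)]

Strategy: write B = P · J · P⁻¹ where J is a Jordan canonical form, so e^{tB} = P · e^{tJ} · P⁻¹, and e^{tJ} can be computed block-by-block.

B has Jordan form
J =
  [-5,  1,  0]
  [ 0, -5,  1]
  [ 0,  0, -5]
(up to reordering of blocks).

Per-block formulas:
  For a 3×3 Jordan block J_3(-5): exp(t · J_3(-5)) = e^(-5t)·(I + t·N + (t^2/2)·N^2), where N is the 3×3 nilpotent shift.

After assembling e^{tJ} and conjugating by P, we get:

e^{tB} =
  [t*exp(-5*t) + exp(-5*t), t*exp(-5*t), t^2*exp(-5*t)/2 + t*exp(-5*t)]
  [-t*exp(-5*t), -t*exp(-5*t) + exp(-5*t), -t^2*exp(-5*t)/2]
  [0, 0, exp(-5*t)]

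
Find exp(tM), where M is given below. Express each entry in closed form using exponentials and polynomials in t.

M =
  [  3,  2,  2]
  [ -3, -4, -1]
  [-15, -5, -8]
e^{tM} =
  [6*t*exp(-3*t) + exp(-3*t), 2*t*exp(-3*t), 2*t*exp(-3*t)]
  [-3*t*exp(-3*t), -t*exp(-3*t) + exp(-3*t), -t*exp(-3*t)]
  [-15*t*exp(-3*t), -5*t*exp(-3*t), -5*t*exp(-3*t) + exp(-3*t)]

Strategy: write M = P · J · P⁻¹ where J is a Jordan canonical form, so e^{tM} = P · e^{tJ} · P⁻¹, and e^{tJ} can be computed block-by-block.

M has Jordan form
J =
  [-3,  1,  0]
  [ 0, -3,  0]
  [ 0,  0, -3]
(up to reordering of blocks).

Per-block formulas:
  For a 2×2 Jordan block J_2(-3): exp(t · J_2(-3)) = e^(-3t)·(I + t·N), where N is the 2×2 nilpotent shift.
  For a 1×1 block at λ = -3: exp(t · [-3]) = [e^(-3t)].

After assembling e^{tJ} and conjugating by P, we get:

e^{tM} =
  [6*t*exp(-3*t) + exp(-3*t), 2*t*exp(-3*t), 2*t*exp(-3*t)]
  [-3*t*exp(-3*t), -t*exp(-3*t) + exp(-3*t), -t*exp(-3*t)]
  [-15*t*exp(-3*t), -5*t*exp(-3*t), -5*t*exp(-3*t) + exp(-3*t)]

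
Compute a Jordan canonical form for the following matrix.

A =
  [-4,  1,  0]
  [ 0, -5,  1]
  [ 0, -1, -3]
J_3(-4)

The characteristic polynomial is
  det(x·I − A) = x^3 + 12*x^2 + 48*x + 64 = (x + 4)^3

Eigenvalues and multiplicities (the geometric multiplicity of λ is n − rank(A − λI), which equals the number of Jordan blocks for λ):
  λ = -4: algebraic multiplicity = 3, geometric multiplicity = 1

Determining the block sizes for each eigenvalue:
  λ = -4: one block (gm = 1), so the single block has size am = 3 → block sizes [3]

Assembling the blocks gives a Jordan form
J =
  [-4,  1,  0]
  [ 0, -4,  1]
  [ 0,  0, -4]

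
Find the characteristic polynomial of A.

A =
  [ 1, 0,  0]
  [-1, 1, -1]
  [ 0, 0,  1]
x^3 - 3*x^2 + 3*x - 1

Expanding det(x·I − A) (e.g. by cofactor expansion or by noting that A is similar to its Jordan form J, which has the same characteristic polynomial as A) gives
  χ_A(x) = x^3 - 3*x^2 + 3*x - 1
which factors as (x - 1)^3. The eigenvalues (with algebraic multiplicities) are λ = 1 with multiplicity 3.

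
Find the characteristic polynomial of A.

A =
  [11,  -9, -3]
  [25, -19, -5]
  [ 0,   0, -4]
x^3 + 12*x^2 + 48*x + 64

Expanding det(x·I − A) (e.g. by cofactor expansion or by noting that A is similar to its Jordan form J, which has the same characteristic polynomial as A) gives
  χ_A(x) = x^3 + 12*x^2 + 48*x + 64
which factors as (x + 4)^3. The eigenvalues (with algebraic multiplicities) are λ = -4 with multiplicity 3.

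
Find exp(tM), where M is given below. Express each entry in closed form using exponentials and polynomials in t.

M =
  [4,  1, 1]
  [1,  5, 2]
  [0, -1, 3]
e^{tM} =
  [t^2*exp(4*t)/2 + exp(4*t), t*exp(4*t), t^2*exp(4*t)/2 + t*exp(4*t)]
  [t^2*exp(4*t)/2 + t*exp(4*t), t*exp(4*t) + exp(4*t), t^2*exp(4*t)/2 + 2*t*exp(4*t)]
  [-t^2*exp(4*t)/2, -t*exp(4*t), -t^2*exp(4*t)/2 - t*exp(4*t) + exp(4*t)]

Strategy: write M = P · J · P⁻¹ where J is a Jordan canonical form, so e^{tM} = P · e^{tJ} · P⁻¹, and e^{tJ} can be computed block-by-block.

M has Jordan form
J =
  [4, 1, 0]
  [0, 4, 1]
  [0, 0, 4]
(up to reordering of blocks).

Per-block formulas:
  For a 3×3 Jordan block J_3(4): exp(t · J_3(4)) = e^(4t)·(I + t·N + (t^2/2)·N^2), where N is the 3×3 nilpotent shift.

After assembling e^{tJ} and conjugating by P, we get:

e^{tM} =
  [t^2*exp(4*t)/2 + exp(4*t), t*exp(4*t), t^2*exp(4*t)/2 + t*exp(4*t)]
  [t^2*exp(4*t)/2 + t*exp(4*t), t*exp(4*t) + exp(4*t), t^2*exp(4*t)/2 + 2*t*exp(4*t)]
  [-t^2*exp(4*t)/2, -t*exp(4*t), -t^2*exp(4*t)/2 - t*exp(4*t) + exp(4*t)]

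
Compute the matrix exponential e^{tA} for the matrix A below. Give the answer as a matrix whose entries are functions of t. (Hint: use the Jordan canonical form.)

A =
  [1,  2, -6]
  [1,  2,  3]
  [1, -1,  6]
e^{tA} =
  [-2*t*exp(3*t) + exp(3*t), 2*t*exp(3*t), -6*t*exp(3*t)]
  [t*exp(3*t), -t*exp(3*t) + exp(3*t), 3*t*exp(3*t)]
  [t*exp(3*t), -t*exp(3*t), 3*t*exp(3*t) + exp(3*t)]

Strategy: write A = P · J · P⁻¹ where J is a Jordan canonical form, so e^{tA} = P · e^{tJ} · P⁻¹, and e^{tJ} can be computed block-by-block.

A has Jordan form
J =
  [3, 1, 0]
  [0, 3, 0]
  [0, 0, 3]
(up to reordering of blocks).

Per-block formulas:
  For a 1×1 block at λ = 3: exp(t · [3]) = [e^(3t)].
  For a 2×2 Jordan block J_2(3): exp(t · J_2(3)) = e^(3t)·(I + t·N), where N is the 2×2 nilpotent shift.

After assembling e^{tJ} and conjugating by P, we get:

e^{tA} =
  [-2*t*exp(3*t) + exp(3*t), 2*t*exp(3*t), -6*t*exp(3*t)]
  [t*exp(3*t), -t*exp(3*t) + exp(3*t), 3*t*exp(3*t)]
  [t*exp(3*t), -t*exp(3*t), 3*t*exp(3*t) + exp(3*t)]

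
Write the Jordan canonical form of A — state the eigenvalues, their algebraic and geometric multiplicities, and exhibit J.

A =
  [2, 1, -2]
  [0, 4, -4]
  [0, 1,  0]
J_2(2) ⊕ J_1(2)

The characteristic polynomial is
  det(x·I − A) = x^3 - 6*x^2 + 12*x - 8 = (x - 2)^3

Eigenvalues and multiplicities (the geometric multiplicity of λ is n − rank(A − λI), which equals the number of Jordan blocks for λ):
  λ = 2: algebraic multiplicity = 3, geometric multiplicity = 2

Determining the block sizes for each eigenvalue:
  λ = 2: 2 blocks summing to 3 forces exactly one block of size 2 and the rest size 1 → block sizes [2, 1]

Assembling the blocks gives a Jordan form
J =
  [2, 1, 0]
  [0, 2, 0]
  [0, 0, 2]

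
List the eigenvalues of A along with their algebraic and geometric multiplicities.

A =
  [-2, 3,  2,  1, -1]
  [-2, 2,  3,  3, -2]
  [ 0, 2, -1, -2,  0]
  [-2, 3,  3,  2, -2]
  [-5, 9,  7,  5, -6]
λ = -1: alg = 5, geom = 2

Step 1 — factor the characteristic polynomial to read off the algebraic multiplicities:
  χ_A(x) = (x + 1)^5

Step 2 — compute geometric multiplicities via the rank-nullity identity g(λ) = n − rank(A − λI):
  rank(A − (-1)·I) = 3, so dim ker(A − (-1)·I) = n − 3 = 2

Summary:
  λ = -1: algebraic multiplicity = 5, geometric multiplicity = 2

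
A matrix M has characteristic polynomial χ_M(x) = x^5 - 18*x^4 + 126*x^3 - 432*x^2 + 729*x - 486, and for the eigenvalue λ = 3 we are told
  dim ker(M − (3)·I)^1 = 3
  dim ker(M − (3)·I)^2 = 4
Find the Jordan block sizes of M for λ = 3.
Block sizes for λ = 3: [2, 1, 1]

From the dimensions of kernels of powers, the number of Jordan blocks of size at least j is d_j − d_{j−1} where d_j = dim ker(N^j) (with d_0 = 0). Computing the differences gives [3, 1].
The number of blocks of size exactly k is (#blocks of size ≥ k) − (#blocks of size ≥ k + 1), so the partition is: 2 block(s) of size 1, 1 block(s) of size 2.
In nonincreasing order the block sizes are [2, 1, 1].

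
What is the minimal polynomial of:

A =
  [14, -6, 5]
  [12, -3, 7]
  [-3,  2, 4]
x^3 - 15*x^2 + 75*x - 125

The characteristic polynomial is χ_A(x) = (x - 5)^3, so the eigenvalues are known. The minimal polynomial is
  m_A(x) = Π_λ (x − λ)^{k_λ}
where k_λ is the size of the *largest* Jordan block for λ (equivalently, the smallest k with (A − λI)^k v = 0 for every generalised eigenvector v of λ).

  λ = 5: largest Jordan block has size 3, contributing (x − 5)^3

So m_A(x) = (x - 5)^3 = x^3 - 15*x^2 + 75*x - 125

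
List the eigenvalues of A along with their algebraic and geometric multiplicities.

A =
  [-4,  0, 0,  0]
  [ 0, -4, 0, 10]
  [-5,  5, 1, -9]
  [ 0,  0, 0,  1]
λ = -4: alg = 2, geom = 2; λ = 1: alg = 2, geom = 1

Step 1 — factor the characteristic polynomial to read off the algebraic multiplicities:
  χ_A(x) = (x - 1)^2*(x + 4)^2

Step 2 — compute geometric multiplicities via the rank-nullity identity g(λ) = n − rank(A − λI):
  rank(A − (-4)·I) = 2, so dim ker(A − (-4)·I) = n − 2 = 2
  rank(A − (1)·I) = 3, so dim ker(A − (1)·I) = n − 3 = 1

Summary:
  λ = -4: algebraic multiplicity = 2, geometric multiplicity = 2
  λ = 1: algebraic multiplicity = 2, geometric multiplicity = 1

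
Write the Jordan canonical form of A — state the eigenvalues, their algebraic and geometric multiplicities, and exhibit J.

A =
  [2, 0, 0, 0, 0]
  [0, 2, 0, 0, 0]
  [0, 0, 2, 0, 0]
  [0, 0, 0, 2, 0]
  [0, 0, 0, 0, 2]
J_1(2) ⊕ J_1(2) ⊕ J_1(2) ⊕ J_1(2) ⊕ J_1(2)

The characteristic polynomial is
  det(x·I − A) = x^5 - 10*x^4 + 40*x^3 - 80*x^2 + 80*x - 32 = (x - 2)^5

Eigenvalues and multiplicities (the geometric multiplicity of λ is n − rank(A − λI), which equals the number of Jordan blocks for λ):
  λ = 2: algebraic multiplicity = 5, geometric multiplicity = 5

Determining the block sizes for each eigenvalue:
  λ = 2: gm = am = 5, so every block has size 1 → block sizes [1, 1, 1, 1, 1]

Assembling the blocks gives a Jordan form
J =
  [2, 0, 0, 0, 0]
  [0, 2, 0, 0, 0]
  [0, 0, 2, 0, 0]
  [0, 0, 0, 2, 0]
  [0, 0, 0, 0, 2]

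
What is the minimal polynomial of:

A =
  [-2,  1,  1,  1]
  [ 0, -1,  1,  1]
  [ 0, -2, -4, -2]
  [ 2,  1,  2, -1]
x^3 + 6*x^2 + 12*x + 8

The characteristic polynomial is χ_A(x) = (x + 2)^4, so the eigenvalues are known. The minimal polynomial is
  m_A(x) = Π_λ (x − λ)^{k_λ}
where k_λ is the size of the *largest* Jordan block for λ (equivalently, the smallest k with (A − λI)^k v = 0 for every generalised eigenvector v of λ).

  λ = -2: largest Jordan block has size 3, contributing (x + 2)^3

So m_A(x) = (x + 2)^3 = x^3 + 6*x^2 + 12*x + 8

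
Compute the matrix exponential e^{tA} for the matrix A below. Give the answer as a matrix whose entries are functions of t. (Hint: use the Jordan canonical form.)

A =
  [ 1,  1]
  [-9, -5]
e^{tA} =
  [3*t*exp(-2*t) + exp(-2*t), t*exp(-2*t)]
  [-9*t*exp(-2*t), -3*t*exp(-2*t) + exp(-2*t)]

Strategy: write A = P · J · P⁻¹ where J is a Jordan canonical form, so e^{tA} = P · e^{tJ} · P⁻¹, and e^{tJ} can be computed block-by-block.

A has Jordan form
J =
  [-2,  1]
  [ 0, -2]
(up to reordering of blocks).

Per-block formulas:
  For a 2×2 Jordan block J_2(-2): exp(t · J_2(-2)) = e^(-2t)·(I + t·N), where N is the 2×2 nilpotent shift.

After assembling e^{tJ} and conjugating by P, we get:

e^{tA} =
  [3*t*exp(-2*t) + exp(-2*t), t*exp(-2*t)]
  [-9*t*exp(-2*t), -3*t*exp(-2*t) + exp(-2*t)]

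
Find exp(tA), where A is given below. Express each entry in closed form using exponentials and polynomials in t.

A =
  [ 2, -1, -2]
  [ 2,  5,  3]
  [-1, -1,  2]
e^{tA} =
  [t^2*exp(3*t)/2 - t*exp(3*t) + exp(3*t), t^2*exp(3*t)/2 - t*exp(3*t), t^2*exp(3*t)/2 - 2*t*exp(3*t)]
  [-t^2*exp(3*t)/2 + 2*t*exp(3*t), -t^2*exp(3*t)/2 + 2*t*exp(3*t) + exp(3*t), -t^2*exp(3*t)/2 + 3*t*exp(3*t)]
  [-t*exp(3*t), -t*exp(3*t), -t*exp(3*t) + exp(3*t)]

Strategy: write A = P · J · P⁻¹ where J is a Jordan canonical form, so e^{tA} = P · e^{tJ} · P⁻¹, and e^{tJ} can be computed block-by-block.

A has Jordan form
J =
  [3, 1, 0]
  [0, 3, 1]
  [0, 0, 3]
(up to reordering of blocks).

Per-block formulas:
  For a 3×3 Jordan block J_3(3): exp(t · J_3(3)) = e^(3t)·(I + t·N + (t^2/2)·N^2), where N is the 3×3 nilpotent shift.

After assembling e^{tJ} and conjugating by P, we get:

e^{tA} =
  [t^2*exp(3*t)/2 - t*exp(3*t) + exp(3*t), t^2*exp(3*t)/2 - t*exp(3*t), t^2*exp(3*t)/2 - 2*t*exp(3*t)]
  [-t^2*exp(3*t)/2 + 2*t*exp(3*t), -t^2*exp(3*t)/2 + 2*t*exp(3*t) + exp(3*t), -t^2*exp(3*t)/2 + 3*t*exp(3*t)]
  [-t*exp(3*t), -t*exp(3*t), -t*exp(3*t) + exp(3*t)]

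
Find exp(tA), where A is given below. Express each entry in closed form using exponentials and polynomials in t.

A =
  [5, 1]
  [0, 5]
e^{tA} =
  [exp(5*t), t*exp(5*t)]
  [0, exp(5*t)]

Strategy: write A = P · J · P⁻¹ where J is a Jordan canonical form, so e^{tA} = P · e^{tJ} · P⁻¹, and e^{tJ} can be computed block-by-block.

A has Jordan form
J =
  [5, 1]
  [0, 5]
(up to reordering of blocks).

Per-block formulas:
  For a 2×2 Jordan block J_2(5): exp(t · J_2(5)) = e^(5t)·(I + t·N), where N is the 2×2 nilpotent shift.

After assembling e^{tJ} and conjugating by P, we get:

e^{tA} =
  [exp(5*t), t*exp(5*t)]
  [0, exp(5*t)]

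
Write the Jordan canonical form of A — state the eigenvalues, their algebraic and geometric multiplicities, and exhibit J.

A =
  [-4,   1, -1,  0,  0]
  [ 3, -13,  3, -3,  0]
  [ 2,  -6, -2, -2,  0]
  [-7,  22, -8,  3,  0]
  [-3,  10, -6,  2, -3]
J_3(-4) ⊕ J_1(-4) ⊕ J_1(-3)

The characteristic polynomial is
  det(x·I − A) = x^5 + 19*x^4 + 144*x^3 + 544*x^2 + 1024*x + 768 = (x + 3)*(x + 4)^4

Eigenvalues and multiplicities (the geometric multiplicity of λ is n − rank(A − λI), which equals the number of Jordan blocks for λ):
  λ = -4: algebraic multiplicity = 4, geometric multiplicity = 2
  λ = -3: algebraic multiplicity = 1, geometric multiplicity = 1

Determining the block sizes for each eigenvalue:
  λ = -4: with am = 4 and gm = 2, the partition is not yet determined (e.g. several partitions of 4 into 2 parts exist). Let N = A − (-4)·I. Computing rank(N^1) = 3, rank(N^2) = 2, rank(N^3) = 1; the number of blocks of size ≥ j is rank(N^{j−1}) − rank(N^j), giving [2, 1, 1]. So we have 1 block(s) of size 3, 1 block(s) of size 1 → block sizes [3, 1]
  λ = -3: one block (gm = 1), so the single block has size am = 1 → block sizes [1]

Assembling the blocks gives a Jordan form
J =
  [-4,  1,  0,  0,  0]
  [ 0, -4,  1,  0,  0]
  [ 0,  0, -4,  0,  0]
  [ 0,  0,  0, -4,  0]
  [ 0,  0,  0,  0, -3]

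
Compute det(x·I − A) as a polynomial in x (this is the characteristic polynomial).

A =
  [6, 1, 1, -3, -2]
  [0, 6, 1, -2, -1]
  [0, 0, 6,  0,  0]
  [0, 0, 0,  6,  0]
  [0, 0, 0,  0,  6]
x^5 - 30*x^4 + 360*x^3 - 2160*x^2 + 6480*x - 7776

Expanding det(x·I − A) (e.g. by cofactor expansion or by noting that A is similar to its Jordan form J, which has the same characteristic polynomial as A) gives
  χ_A(x) = x^5 - 30*x^4 + 360*x^3 - 2160*x^2 + 6480*x - 7776
which factors as (x - 6)^5. The eigenvalues (with algebraic multiplicities) are λ = 6 with multiplicity 5.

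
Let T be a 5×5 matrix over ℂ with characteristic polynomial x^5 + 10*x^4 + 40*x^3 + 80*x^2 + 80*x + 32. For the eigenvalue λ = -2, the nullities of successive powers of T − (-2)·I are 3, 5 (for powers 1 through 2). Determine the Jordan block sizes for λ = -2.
Block sizes for λ = -2: [2, 2, 1]

From the dimensions of kernels of powers, the number of Jordan blocks of size at least j is d_j − d_{j−1} where d_j = dim ker(N^j) (with d_0 = 0). Computing the differences gives [3, 2].
The number of blocks of size exactly k is (#blocks of size ≥ k) − (#blocks of size ≥ k + 1), so the partition is: 1 block(s) of size 1, 2 block(s) of size 2.
In nonincreasing order the block sizes are [2, 2, 1].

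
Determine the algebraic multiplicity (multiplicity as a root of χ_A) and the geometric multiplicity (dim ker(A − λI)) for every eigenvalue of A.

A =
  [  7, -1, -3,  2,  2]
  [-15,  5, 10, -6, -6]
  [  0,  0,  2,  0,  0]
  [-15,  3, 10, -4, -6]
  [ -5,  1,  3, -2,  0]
λ = 2: alg = 5, geom = 3

Step 1 — factor the characteristic polynomial to read off the algebraic multiplicities:
  χ_A(x) = (x - 2)^5

Step 2 — compute geometric multiplicities via the rank-nullity identity g(λ) = n − rank(A − λI):
  rank(A − (2)·I) = 2, so dim ker(A − (2)·I) = n − 2 = 3

Summary:
  λ = 2: algebraic multiplicity = 5, geometric multiplicity = 3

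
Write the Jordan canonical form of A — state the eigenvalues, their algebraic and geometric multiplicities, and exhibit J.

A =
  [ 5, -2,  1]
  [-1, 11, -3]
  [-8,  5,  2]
J_3(6)

The characteristic polynomial is
  det(x·I − A) = x^3 - 18*x^2 + 108*x - 216 = (x - 6)^3

Eigenvalues and multiplicities (the geometric multiplicity of λ is n − rank(A − λI), which equals the number of Jordan blocks for λ):
  λ = 6: algebraic multiplicity = 3, geometric multiplicity = 1

Determining the block sizes for each eigenvalue:
  λ = 6: one block (gm = 1), so the single block has size am = 3 → block sizes [3]

Assembling the blocks gives a Jordan form
J =
  [6, 1, 0]
  [0, 6, 1]
  [0, 0, 6]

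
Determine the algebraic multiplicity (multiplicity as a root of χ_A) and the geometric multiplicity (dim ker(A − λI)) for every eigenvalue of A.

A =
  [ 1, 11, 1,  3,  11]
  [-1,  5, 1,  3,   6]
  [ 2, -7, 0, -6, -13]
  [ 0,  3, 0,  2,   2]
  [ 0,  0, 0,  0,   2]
λ = 2: alg = 5, geom = 2

Step 1 — factor the characteristic polynomial to read off the algebraic multiplicities:
  χ_A(x) = (x - 2)^5

Step 2 — compute geometric multiplicities via the rank-nullity identity g(λ) = n − rank(A − λI):
  rank(A − (2)·I) = 3, so dim ker(A − (2)·I) = n − 3 = 2

Summary:
  λ = 2: algebraic multiplicity = 5, geometric multiplicity = 2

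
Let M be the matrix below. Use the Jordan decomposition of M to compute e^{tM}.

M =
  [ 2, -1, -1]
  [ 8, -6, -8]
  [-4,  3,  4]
e^{tM} =
  [2*t + 1, t^2/2 - t, t^2 - t]
  [8*t, 2*t^2 - 6*t + 1, 4*t^2 - 8*t]
  [-4*t, -t^2 + 3*t, -2*t^2 + 4*t + 1]

Strategy: write M = P · J · P⁻¹ where J is a Jordan canonical form, so e^{tM} = P · e^{tJ} · P⁻¹, and e^{tJ} can be computed block-by-block.

M has Jordan form
J =
  [0, 1, 0]
  [0, 0, 1]
  [0, 0, 0]
(up to reordering of blocks).

Per-block formulas:
  For a 3×3 Jordan block J_3(0): exp(t · J_3(0)) = e^(0t)·(I + t·N + (t^2/2)·N^2), where N is the 3×3 nilpotent shift.

After assembling e^{tJ} and conjugating by P, we get:

e^{tM} =
  [2*t + 1, t^2/2 - t, t^2 - t]
  [8*t, 2*t^2 - 6*t + 1, 4*t^2 - 8*t]
  [-4*t, -t^2 + 3*t, -2*t^2 + 4*t + 1]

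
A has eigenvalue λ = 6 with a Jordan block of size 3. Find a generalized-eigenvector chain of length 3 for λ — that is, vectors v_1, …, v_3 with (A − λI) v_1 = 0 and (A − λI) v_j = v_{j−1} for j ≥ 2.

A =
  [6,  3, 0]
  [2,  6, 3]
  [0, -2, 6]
A Jordan chain for λ = 6 of length 3:
v_1 = (6, 0, -4)ᵀ
v_2 = (0, 2, 0)ᵀ
v_3 = (1, 0, 0)ᵀ

Let N = A − (6)·I. We want v_3 with N^3 v_3 = 0 but N^2 v_3 ≠ 0; then v_{j-1} := N · v_j for j = 3, …, 2.

Pick v_3 = (1, 0, 0)ᵀ.
Then v_2 = N · v_3 = (0, 2, 0)ᵀ.
Then v_1 = N · v_2 = (6, 0, -4)ᵀ.

Sanity check: (A − (6)·I) v_1 = (0, 0, 0)ᵀ = 0. ✓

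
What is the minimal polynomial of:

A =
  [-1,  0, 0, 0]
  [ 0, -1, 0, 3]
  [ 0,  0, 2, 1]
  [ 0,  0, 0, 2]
x^3 - 3*x^2 + 4

The characteristic polynomial is χ_A(x) = (x - 2)^2*(x + 1)^2, so the eigenvalues are known. The minimal polynomial is
  m_A(x) = Π_λ (x − λ)^{k_λ}
where k_λ is the size of the *largest* Jordan block for λ (equivalently, the smallest k with (A − λI)^k v = 0 for every generalised eigenvector v of λ).

  λ = -1: largest Jordan block has size 1, contributing (x + 1)
  λ = 2: largest Jordan block has size 2, contributing (x − 2)^2

So m_A(x) = (x - 2)^2*(x + 1) = x^3 - 3*x^2 + 4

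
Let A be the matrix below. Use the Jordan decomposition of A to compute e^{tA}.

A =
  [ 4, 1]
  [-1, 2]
e^{tA} =
  [t*exp(3*t) + exp(3*t), t*exp(3*t)]
  [-t*exp(3*t), -t*exp(3*t) + exp(3*t)]

Strategy: write A = P · J · P⁻¹ where J is a Jordan canonical form, so e^{tA} = P · e^{tJ} · P⁻¹, and e^{tJ} can be computed block-by-block.

A has Jordan form
J =
  [3, 1]
  [0, 3]
(up to reordering of blocks).

Per-block formulas:
  For a 2×2 Jordan block J_2(3): exp(t · J_2(3)) = e^(3t)·(I + t·N), where N is the 2×2 nilpotent shift.

After assembling e^{tJ} and conjugating by P, we get:

e^{tA} =
  [t*exp(3*t) + exp(3*t), t*exp(3*t)]
  [-t*exp(3*t), -t*exp(3*t) + exp(3*t)]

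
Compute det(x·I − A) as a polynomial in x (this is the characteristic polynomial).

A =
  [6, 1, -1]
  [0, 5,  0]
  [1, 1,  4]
x^3 - 15*x^2 + 75*x - 125

Expanding det(x·I − A) (e.g. by cofactor expansion or by noting that A is similar to its Jordan form J, which has the same characteristic polynomial as A) gives
  χ_A(x) = x^3 - 15*x^2 + 75*x - 125
which factors as (x - 5)^3. The eigenvalues (with algebraic multiplicities) are λ = 5 with multiplicity 3.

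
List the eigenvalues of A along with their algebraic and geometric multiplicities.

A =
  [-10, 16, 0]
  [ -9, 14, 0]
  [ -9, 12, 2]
λ = 2: alg = 3, geom = 2

Step 1 — factor the characteristic polynomial to read off the algebraic multiplicities:
  χ_A(x) = (x - 2)^3

Step 2 — compute geometric multiplicities via the rank-nullity identity g(λ) = n − rank(A − λI):
  rank(A − (2)·I) = 1, so dim ker(A − (2)·I) = n − 1 = 2

Summary:
  λ = 2: algebraic multiplicity = 3, geometric multiplicity = 2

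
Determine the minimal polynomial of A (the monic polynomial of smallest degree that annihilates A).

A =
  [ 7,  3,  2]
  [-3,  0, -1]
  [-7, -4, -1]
x^3 - 6*x^2 + 12*x - 8

The characteristic polynomial is χ_A(x) = (x - 2)^3, so the eigenvalues are known. The minimal polynomial is
  m_A(x) = Π_λ (x − λ)^{k_λ}
where k_λ is the size of the *largest* Jordan block for λ (equivalently, the smallest k with (A − λI)^k v = 0 for every generalised eigenvector v of λ).

  λ = 2: largest Jordan block has size 3, contributing (x − 2)^3

So m_A(x) = (x - 2)^3 = x^3 - 6*x^2 + 12*x - 8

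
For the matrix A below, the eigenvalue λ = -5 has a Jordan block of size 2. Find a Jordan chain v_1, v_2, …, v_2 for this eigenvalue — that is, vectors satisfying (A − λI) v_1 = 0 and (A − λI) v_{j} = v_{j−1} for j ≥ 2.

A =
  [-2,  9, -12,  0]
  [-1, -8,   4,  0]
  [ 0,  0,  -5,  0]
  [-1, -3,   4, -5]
A Jordan chain for λ = -5 of length 2:
v_1 = (3, -1, 0, -1)ᵀ
v_2 = (1, 0, 0, 0)ᵀ

Let N = A − (-5)·I. We want v_2 with N^2 v_2 = 0 but N^1 v_2 ≠ 0; then v_{j-1} := N · v_j for j = 2, …, 2.

Pick v_2 = (1, 0, 0, 0)ᵀ.
Then v_1 = N · v_2 = (3, -1, 0, -1)ᵀ.

Sanity check: (A − (-5)·I) v_1 = (0, 0, 0, 0)ᵀ = 0. ✓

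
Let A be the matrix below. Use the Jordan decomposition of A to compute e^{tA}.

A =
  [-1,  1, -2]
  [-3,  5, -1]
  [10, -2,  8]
e^{tA} =
  [t^2*exp(4*t) - 5*t*exp(4*t) + exp(4*t), t*exp(4*t), t^2*exp(4*t)/2 - 2*t*exp(4*t)]
  [t^2*exp(4*t) - 3*t*exp(4*t), t*exp(4*t) + exp(4*t), t^2*exp(4*t)/2 - t*exp(4*t)]
  [-2*t^2*exp(4*t) + 10*t*exp(4*t), -2*t*exp(4*t), -t^2*exp(4*t) + 4*t*exp(4*t) + exp(4*t)]

Strategy: write A = P · J · P⁻¹ where J is a Jordan canonical form, so e^{tA} = P · e^{tJ} · P⁻¹, and e^{tJ} can be computed block-by-block.

A has Jordan form
J =
  [4, 1, 0]
  [0, 4, 1]
  [0, 0, 4]
(up to reordering of blocks).

Per-block formulas:
  For a 3×3 Jordan block J_3(4): exp(t · J_3(4)) = e^(4t)·(I + t·N + (t^2/2)·N^2), where N is the 3×3 nilpotent shift.

After assembling e^{tJ} and conjugating by P, we get:

e^{tA} =
  [t^2*exp(4*t) - 5*t*exp(4*t) + exp(4*t), t*exp(4*t), t^2*exp(4*t)/2 - 2*t*exp(4*t)]
  [t^2*exp(4*t) - 3*t*exp(4*t), t*exp(4*t) + exp(4*t), t^2*exp(4*t)/2 - t*exp(4*t)]
  [-2*t^2*exp(4*t) + 10*t*exp(4*t), -2*t*exp(4*t), -t^2*exp(4*t) + 4*t*exp(4*t) + exp(4*t)]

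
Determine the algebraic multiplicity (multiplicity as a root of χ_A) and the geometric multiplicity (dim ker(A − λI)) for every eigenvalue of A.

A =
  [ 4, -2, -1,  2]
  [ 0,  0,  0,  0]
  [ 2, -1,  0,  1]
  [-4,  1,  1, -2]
λ = 0: alg = 2, geom = 1; λ = 1: alg = 2, geom = 1

Step 1 — factor the characteristic polynomial to read off the algebraic multiplicities:
  χ_A(x) = x^2*(x - 1)^2

Step 2 — compute geometric multiplicities via the rank-nullity identity g(λ) = n − rank(A − λI):
  rank(A − (0)·I) = 3, so dim ker(A − (0)·I) = n − 3 = 1
  rank(A − (1)·I) = 3, so dim ker(A − (1)·I) = n − 3 = 1

Summary:
  λ = 0: algebraic multiplicity = 2, geometric multiplicity = 1
  λ = 1: algebraic multiplicity = 2, geometric multiplicity = 1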